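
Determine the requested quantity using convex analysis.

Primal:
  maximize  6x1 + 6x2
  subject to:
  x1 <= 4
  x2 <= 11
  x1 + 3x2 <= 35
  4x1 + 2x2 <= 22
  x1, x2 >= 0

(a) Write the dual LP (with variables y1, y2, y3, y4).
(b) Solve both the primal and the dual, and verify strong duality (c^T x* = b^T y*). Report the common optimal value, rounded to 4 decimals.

The standard primal-dual pair for 'max c^T x s.t. A x <= b, x >= 0' is:
  Dual:  min b^T y  s.t.  A^T y >= c,  y >= 0.

So the dual LP is:
  minimize  4y1 + 11y2 + 35y3 + 22y4
  subject to:
    y1 + y3 + 4y4 >= 6
    y2 + 3y3 + 2y4 >= 6
    y1, y2, y3, y4 >= 0

Solving the primal: x* = (0, 11).
  primal value c^T x* = 66.
Solving the dual: y* = (0, 3, 0, 1.5).
  dual value b^T y* = 66.
Strong duality: c^T x* = b^T y*. Confirmed.

66


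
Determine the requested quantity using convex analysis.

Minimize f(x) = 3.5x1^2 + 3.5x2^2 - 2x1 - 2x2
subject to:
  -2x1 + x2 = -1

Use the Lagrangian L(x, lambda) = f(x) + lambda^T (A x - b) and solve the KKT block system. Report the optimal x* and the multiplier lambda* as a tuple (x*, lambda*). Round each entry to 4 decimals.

Form the Lagrangian:
  L(x, lambda) = (1/2) x^T Q x + c^T x + lambda^T (A x - b)
Stationarity (grad_x L = 0): Q x + c + A^T lambda = 0.
Primal feasibility: A x = b.

This gives the KKT block system:
  [ Q   A^T ] [ x     ]   [-c ]
  [ A    0  ] [ lambda ] = [ b ]

Solving the linear system:
  x*      = (0.5714, 0.1429)
  lambda* = (1)
  f(x*)   = -0.2143

x* = (0.5714, 0.1429), lambda* = (1)


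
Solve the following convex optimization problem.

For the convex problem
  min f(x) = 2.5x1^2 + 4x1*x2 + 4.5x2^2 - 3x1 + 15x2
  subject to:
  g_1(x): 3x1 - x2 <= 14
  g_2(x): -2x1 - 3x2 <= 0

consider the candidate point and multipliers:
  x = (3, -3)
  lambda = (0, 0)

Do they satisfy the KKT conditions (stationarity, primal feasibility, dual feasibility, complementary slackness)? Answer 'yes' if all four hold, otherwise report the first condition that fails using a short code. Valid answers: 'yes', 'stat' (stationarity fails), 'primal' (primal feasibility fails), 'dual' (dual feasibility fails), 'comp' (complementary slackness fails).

Gradient of f: grad f(x) = Q x + c = (0, 0)
Constraint values g_i(x) = a_i^T x - b_i:
  g_1((3, -3)) = -2
  g_2((3, -3)) = 3
Stationarity residual: grad f(x) + sum_i lambda_i a_i = (0, 0)
  -> stationarity OK
Primal feasibility (all g_i <= 0): FAILS
Dual feasibility (all lambda_i >= 0): OK
Complementary slackness (lambda_i * g_i(x) = 0 for all i): OK

Verdict: the first failing condition is primal_feasibility -> primal.

primal


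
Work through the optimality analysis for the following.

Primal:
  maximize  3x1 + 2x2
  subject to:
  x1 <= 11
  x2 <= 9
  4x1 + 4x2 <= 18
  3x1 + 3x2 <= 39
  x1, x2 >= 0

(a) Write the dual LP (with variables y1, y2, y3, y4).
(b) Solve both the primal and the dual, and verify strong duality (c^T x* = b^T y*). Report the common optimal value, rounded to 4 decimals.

The standard primal-dual pair for 'max c^T x s.t. A x <= b, x >= 0' is:
  Dual:  min b^T y  s.t.  A^T y >= c,  y >= 0.

So the dual LP is:
  minimize  11y1 + 9y2 + 18y3 + 39y4
  subject to:
    y1 + 4y3 + 3y4 >= 3
    y2 + 4y3 + 3y4 >= 2
    y1, y2, y3, y4 >= 0

Solving the primal: x* = (4.5, 0).
  primal value c^T x* = 13.5.
Solving the dual: y* = (0, 0, 0.75, 0).
  dual value b^T y* = 13.5.
Strong duality: c^T x* = b^T y*. Confirmed.

13.5


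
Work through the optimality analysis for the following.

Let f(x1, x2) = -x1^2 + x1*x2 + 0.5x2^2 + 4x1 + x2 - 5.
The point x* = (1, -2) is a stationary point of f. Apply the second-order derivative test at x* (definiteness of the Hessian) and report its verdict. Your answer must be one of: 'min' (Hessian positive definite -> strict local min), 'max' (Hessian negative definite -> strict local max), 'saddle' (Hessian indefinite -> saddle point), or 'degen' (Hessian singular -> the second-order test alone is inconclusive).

Compute the Hessian H = grad^2 f:
  H = [[-2, 1], [1, 1]]
Verify stationarity: grad f(x*) = H x* + g = (0, 0).
Eigenvalues of H: -2.3028, 1.3028.
Eigenvalues have mixed signs, so H is indefinite -> x* is a saddle point.

saddle


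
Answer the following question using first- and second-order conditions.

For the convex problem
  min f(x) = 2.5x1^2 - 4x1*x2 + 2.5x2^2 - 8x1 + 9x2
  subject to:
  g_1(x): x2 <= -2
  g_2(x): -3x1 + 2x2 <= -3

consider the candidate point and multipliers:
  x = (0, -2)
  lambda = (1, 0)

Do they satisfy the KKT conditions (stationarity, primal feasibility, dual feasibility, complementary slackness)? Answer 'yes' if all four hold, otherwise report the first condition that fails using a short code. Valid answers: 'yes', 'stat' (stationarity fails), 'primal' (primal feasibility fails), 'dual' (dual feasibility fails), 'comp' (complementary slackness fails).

Gradient of f: grad f(x) = Q x + c = (0, -1)
Constraint values g_i(x) = a_i^T x - b_i:
  g_1((0, -2)) = 0
  g_2((0, -2)) = -1
Stationarity residual: grad f(x) + sum_i lambda_i a_i = (0, 0)
  -> stationarity OK
Primal feasibility (all g_i <= 0): OK
Dual feasibility (all lambda_i >= 0): OK
Complementary slackness (lambda_i * g_i(x) = 0 for all i): OK

Verdict: yes, KKT holds.

yes


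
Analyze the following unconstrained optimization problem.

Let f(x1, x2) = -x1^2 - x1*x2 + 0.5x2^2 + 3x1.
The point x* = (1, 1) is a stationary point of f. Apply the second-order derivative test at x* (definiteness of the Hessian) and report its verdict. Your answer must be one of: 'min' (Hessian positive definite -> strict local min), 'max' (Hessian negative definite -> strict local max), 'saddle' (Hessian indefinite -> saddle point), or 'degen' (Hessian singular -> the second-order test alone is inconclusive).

Compute the Hessian H = grad^2 f:
  H = [[-2, -1], [-1, 1]]
Verify stationarity: grad f(x*) = H x* + g = (0, 0).
Eigenvalues of H: -2.3028, 1.3028.
Eigenvalues have mixed signs, so H is indefinite -> x* is a saddle point.

saddle


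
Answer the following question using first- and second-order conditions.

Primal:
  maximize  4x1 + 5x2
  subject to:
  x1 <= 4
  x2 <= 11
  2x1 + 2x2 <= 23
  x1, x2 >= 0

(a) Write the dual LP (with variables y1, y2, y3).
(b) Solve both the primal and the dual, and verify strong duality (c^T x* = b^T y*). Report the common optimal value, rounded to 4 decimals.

The standard primal-dual pair for 'max c^T x s.t. A x <= b, x >= 0' is:
  Dual:  min b^T y  s.t.  A^T y >= c,  y >= 0.

So the dual LP is:
  minimize  4y1 + 11y2 + 23y3
  subject to:
    y1 + 2y3 >= 4
    y2 + 2y3 >= 5
    y1, y2, y3 >= 0

Solving the primal: x* = (0.5, 11).
  primal value c^T x* = 57.
Solving the dual: y* = (0, 1, 2).
  dual value b^T y* = 57.
Strong duality: c^T x* = b^T y*. Confirmed.

57


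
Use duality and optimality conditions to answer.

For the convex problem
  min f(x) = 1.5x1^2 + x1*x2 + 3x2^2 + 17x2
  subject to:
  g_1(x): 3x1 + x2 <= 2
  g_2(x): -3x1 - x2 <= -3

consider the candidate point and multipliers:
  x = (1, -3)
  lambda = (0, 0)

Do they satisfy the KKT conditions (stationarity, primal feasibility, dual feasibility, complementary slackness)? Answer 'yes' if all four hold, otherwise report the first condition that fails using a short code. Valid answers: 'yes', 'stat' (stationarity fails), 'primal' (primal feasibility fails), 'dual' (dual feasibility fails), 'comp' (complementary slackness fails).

Gradient of f: grad f(x) = Q x + c = (0, 0)
Constraint values g_i(x) = a_i^T x - b_i:
  g_1((1, -3)) = -2
  g_2((1, -3)) = 3
Stationarity residual: grad f(x) + sum_i lambda_i a_i = (0, 0)
  -> stationarity OK
Primal feasibility (all g_i <= 0): FAILS
Dual feasibility (all lambda_i >= 0): OK
Complementary slackness (lambda_i * g_i(x) = 0 for all i): OK

Verdict: the first failing condition is primal_feasibility -> primal.

primal


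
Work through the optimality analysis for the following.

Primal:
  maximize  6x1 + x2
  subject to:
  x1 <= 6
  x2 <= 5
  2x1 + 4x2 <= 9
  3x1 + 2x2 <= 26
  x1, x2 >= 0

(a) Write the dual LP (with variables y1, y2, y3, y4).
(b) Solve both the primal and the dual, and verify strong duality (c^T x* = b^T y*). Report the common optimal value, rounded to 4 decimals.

The standard primal-dual pair for 'max c^T x s.t. A x <= b, x >= 0' is:
  Dual:  min b^T y  s.t.  A^T y >= c,  y >= 0.

So the dual LP is:
  minimize  6y1 + 5y2 + 9y3 + 26y4
  subject to:
    y1 + 2y3 + 3y4 >= 6
    y2 + 4y3 + 2y4 >= 1
    y1, y2, y3, y4 >= 0

Solving the primal: x* = (4.5, 0).
  primal value c^T x* = 27.
Solving the dual: y* = (0, 0, 3, 0).
  dual value b^T y* = 27.
Strong duality: c^T x* = b^T y*. Confirmed.

27


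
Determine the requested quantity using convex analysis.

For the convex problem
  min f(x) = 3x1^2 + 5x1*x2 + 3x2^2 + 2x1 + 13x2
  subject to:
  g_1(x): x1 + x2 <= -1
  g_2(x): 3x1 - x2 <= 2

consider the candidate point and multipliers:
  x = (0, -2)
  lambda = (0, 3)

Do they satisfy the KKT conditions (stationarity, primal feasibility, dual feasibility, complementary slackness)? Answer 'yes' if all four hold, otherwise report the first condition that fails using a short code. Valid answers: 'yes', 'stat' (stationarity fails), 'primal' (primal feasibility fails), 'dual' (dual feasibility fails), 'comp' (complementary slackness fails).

Gradient of f: grad f(x) = Q x + c = (-8, 1)
Constraint values g_i(x) = a_i^T x - b_i:
  g_1((0, -2)) = -1
  g_2((0, -2)) = 0
Stationarity residual: grad f(x) + sum_i lambda_i a_i = (1, -2)
  -> stationarity FAILS
Primal feasibility (all g_i <= 0): OK
Dual feasibility (all lambda_i >= 0): OK
Complementary slackness (lambda_i * g_i(x) = 0 for all i): OK

Verdict: the first failing condition is stationarity -> stat.

stat


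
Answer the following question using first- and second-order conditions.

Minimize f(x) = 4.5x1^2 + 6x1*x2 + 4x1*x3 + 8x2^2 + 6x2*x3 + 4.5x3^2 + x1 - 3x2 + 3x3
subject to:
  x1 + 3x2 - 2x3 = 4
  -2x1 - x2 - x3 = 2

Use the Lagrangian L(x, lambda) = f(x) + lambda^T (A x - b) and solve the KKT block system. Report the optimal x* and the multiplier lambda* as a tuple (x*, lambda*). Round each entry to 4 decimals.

Form the Lagrangian:
  L(x, lambda) = (1/2) x^T Q x + c^T x + lambda^T (A x - b)
Stationarity (grad_x L = 0): Q x + c + A^T lambda = 0.
Primal feasibility: A x = b.

This gives the KKT block system:
  [ Q   A^T ] [ x     ]   [-c ]
  [ A    0  ] [ lambda ] = [ b ]

Solving the linear system:
  x*      = (-0.8846, 0.8846, -1.1154)
  lambda* = (-0.8846, -3.5)
  f(x*)   = 1.8269

x* = (-0.8846, 0.8846, -1.1154), lambda* = (-0.8846, -3.5)


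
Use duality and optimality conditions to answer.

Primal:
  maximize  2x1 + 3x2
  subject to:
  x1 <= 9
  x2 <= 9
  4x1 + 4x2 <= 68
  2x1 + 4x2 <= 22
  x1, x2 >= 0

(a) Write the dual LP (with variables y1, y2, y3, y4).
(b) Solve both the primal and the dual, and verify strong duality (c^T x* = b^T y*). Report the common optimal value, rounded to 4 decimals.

The standard primal-dual pair for 'max c^T x s.t. A x <= b, x >= 0' is:
  Dual:  min b^T y  s.t.  A^T y >= c,  y >= 0.

So the dual LP is:
  minimize  9y1 + 9y2 + 68y3 + 22y4
  subject to:
    y1 + 4y3 + 2y4 >= 2
    y2 + 4y3 + 4y4 >= 3
    y1, y2, y3, y4 >= 0

Solving the primal: x* = (9, 1).
  primal value c^T x* = 21.
Solving the dual: y* = (0.5, 0, 0, 0.75).
  dual value b^T y* = 21.
Strong duality: c^T x* = b^T y*. Confirmed.

21


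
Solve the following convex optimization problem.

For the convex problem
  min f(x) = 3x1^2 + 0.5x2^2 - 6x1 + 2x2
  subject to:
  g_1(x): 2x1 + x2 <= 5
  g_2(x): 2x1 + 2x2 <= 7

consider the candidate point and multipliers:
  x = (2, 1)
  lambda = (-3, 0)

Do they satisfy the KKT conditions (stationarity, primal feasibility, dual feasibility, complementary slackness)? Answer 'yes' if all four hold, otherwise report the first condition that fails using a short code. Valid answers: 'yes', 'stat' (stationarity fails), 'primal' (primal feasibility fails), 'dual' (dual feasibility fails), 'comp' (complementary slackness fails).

Gradient of f: grad f(x) = Q x + c = (6, 3)
Constraint values g_i(x) = a_i^T x - b_i:
  g_1((2, 1)) = 0
  g_2((2, 1)) = -1
Stationarity residual: grad f(x) + sum_i lambda_i a_i = (0, 0)
  -> stationarity OK
Primal feasibility (all g_i <= 0): OK
Dual feasibility (all lambda_i >= 0): FAILS
Complementary slackness (lambda_i * g_i(x) = 0 for all i): OK

Verdict: the first failing condition is dual_feasibility -> dual.

dual


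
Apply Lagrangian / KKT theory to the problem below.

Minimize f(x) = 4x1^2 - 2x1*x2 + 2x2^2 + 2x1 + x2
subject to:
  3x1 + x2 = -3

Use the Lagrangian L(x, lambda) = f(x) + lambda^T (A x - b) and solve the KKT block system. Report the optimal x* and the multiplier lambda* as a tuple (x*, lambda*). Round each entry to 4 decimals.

Form the Lagrangian:
  L(x, lambda) = (1/2) x^T Q x + c^T x + lambda^T (A x - b)
Stationarity (grad_x L = 0): Q x + c + A^T lambda = 0.
Primal feasibility: A x = b.

This gives the KKT block system:
  [ Q   A^T ] [ x     ]   [-c ]
  [ A    0  ] [ lambda ] = [ b ]

Solving the linear system:
  x*      = (-0.7321, -0.8036)
  lambda* = (0.75)
  f(x*)   = -0.0089

x* = (-0.7321, -0.8036), lambda* = (0.75)


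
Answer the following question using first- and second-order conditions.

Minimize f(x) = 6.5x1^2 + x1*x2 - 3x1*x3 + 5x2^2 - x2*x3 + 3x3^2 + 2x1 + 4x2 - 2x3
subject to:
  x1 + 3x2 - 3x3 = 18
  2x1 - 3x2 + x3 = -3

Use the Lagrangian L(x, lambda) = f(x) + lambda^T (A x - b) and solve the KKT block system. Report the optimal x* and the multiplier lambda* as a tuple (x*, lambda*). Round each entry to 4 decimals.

Form the Lagrangian:
  L(x, lambda) = (1/2) x^T Q x + c^T x + lambda^T (A x - b)
Stationarity (grad_x L = 0): Q x + c + A^T lambda = 0.
Primal feasibility: A x = b.

This gives the KKT block system:
  [ Q   A^T ] [ x     ]   [-c ]
  [ A    0  ] [ lambda ] = [ b ]

Solving the linear system:
  x*      = (1.6475, 0.4221, -5.0288)
  lambda* = (-16.2857, -11.32)
  f(x*)   = 137.1118

x* = (1.6475, 0.4221, -5.0288), lambda* = (-16.2857, -11.32)


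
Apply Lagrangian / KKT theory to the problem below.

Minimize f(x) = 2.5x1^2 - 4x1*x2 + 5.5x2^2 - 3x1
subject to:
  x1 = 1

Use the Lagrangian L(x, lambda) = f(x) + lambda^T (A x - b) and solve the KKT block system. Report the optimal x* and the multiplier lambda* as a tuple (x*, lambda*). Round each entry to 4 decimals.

Form the Lagrangian:
  L(x, lambda) = (1/2) x^T Q x + c^T x + lambda^T (A x - b)
Stationarity (grad_x L = 0): Q x + c + A^T lambda = 0.
Primal feasibility: A x = b.

This gives the KKT block system:
  [ Q   A^T ] [ x     ]   [-c ]
  [ A    0  ] [ lambda ] = [ b ]

Solving the linear system:
  x*      = (1, 0.3636)
  lambda* = (-0.5455)
  f(x*)   = -1.2273

x* = (1, 0.3636), lambda* = (-0.5455)


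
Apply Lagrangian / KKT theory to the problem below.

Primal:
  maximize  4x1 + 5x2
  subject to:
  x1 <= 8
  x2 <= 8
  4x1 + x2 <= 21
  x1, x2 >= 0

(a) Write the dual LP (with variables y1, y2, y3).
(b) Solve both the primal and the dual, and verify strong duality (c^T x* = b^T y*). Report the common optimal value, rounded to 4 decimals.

The standard primal-dual pair for 'max c^T x s.t. A x <= b, x >= 0' is:
  Dual:  min b^T y  s.t.  A^T y >= c,  y >= 0.

So the dual LP is:
  minimize  8y1 + 8y2 + 21y3
  subject to:
    y1 + 4y3 >= 4
    y2 + y3 >= 5
    y1, y2, y3 >= 0

Solving the primal: x* = (3.25, 8).
  primal value c^T x* = 53.
Solving the dual: y* = (0, 4, 1).
  dual value b^T y* = 53.
Strong duality: c^T x* = b^T y*. Confirmed.

53


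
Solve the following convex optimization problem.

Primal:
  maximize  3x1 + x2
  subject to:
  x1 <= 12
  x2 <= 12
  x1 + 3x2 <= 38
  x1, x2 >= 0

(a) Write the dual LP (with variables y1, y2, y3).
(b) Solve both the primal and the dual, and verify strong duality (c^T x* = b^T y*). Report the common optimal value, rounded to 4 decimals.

The standard primal-dual pair for 'max c^T x s.t. A x <= b, x >= 0' is:
  Dual:  min b^T y  s.t.  A^T y >= c,  y >= 0.

So the dual LP is:
  minimize  12y1 + 12y2 + 38y3
  subject to:
    y1 + y3 >= 3
    y2 + 3y3 >= 1
    y1, y2, y3 >= 0

Solving the primal: x* = (12, 8.6667).
  primal value c^T x* = 44.6667.
Solving the dual: y* = (2.6667, 0, 0.3333).
  dual value b^T y* = 44.6667.
Strong duality: c^T x* = b^T y*. Confirmed.

44.6667


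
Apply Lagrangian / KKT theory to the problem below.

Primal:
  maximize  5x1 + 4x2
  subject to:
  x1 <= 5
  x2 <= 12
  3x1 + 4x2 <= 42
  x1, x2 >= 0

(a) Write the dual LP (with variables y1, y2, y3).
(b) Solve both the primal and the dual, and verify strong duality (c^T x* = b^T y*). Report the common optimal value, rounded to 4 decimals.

The standard primal-dual pair for 'max c^T x s.t. A x <= b, x >= 0' is:
  Dual:  min b^T y  s.t.  A^T y >= c,  y >= 0.

So the dual LP is:
  minimize  5y1 + 12y2 + 42y3
  subject to:
    y1 + 3y3 >= 5
    y2 + 4y3 >= 4
    y1, y2, y3 >= 0

Solving the primal: x* = (5, 6.75).
  primal value c^T x* = 52.
Solving the dual: y* = (2, 0, 1).
  dual value b^T y* = 52.
Strong duality: c^T x* = b^T y*. Confirmed.

52


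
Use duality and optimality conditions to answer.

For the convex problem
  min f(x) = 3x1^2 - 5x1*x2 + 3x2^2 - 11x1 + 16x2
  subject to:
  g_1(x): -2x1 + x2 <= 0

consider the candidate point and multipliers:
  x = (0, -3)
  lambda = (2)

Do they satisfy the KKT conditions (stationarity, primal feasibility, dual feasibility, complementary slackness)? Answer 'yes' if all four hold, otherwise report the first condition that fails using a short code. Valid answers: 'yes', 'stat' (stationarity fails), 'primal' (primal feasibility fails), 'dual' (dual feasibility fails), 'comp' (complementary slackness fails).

Gradient of f: grad f(x) = Q x + c = (4, -2)
Constraint values g_i(x) = a_i^T x - b_i:
  g_1((0, -3)) = -3
Stationarity residual: grad f(x) + sum_i lambda_i a_i = (0, 0)
  -> stationarity OK
Primal feasibility (all g_i <= 0): OK
Dual feasibility (all lambda_i >= 0): OK
Complementary slackness (lambda_i * g_i(x) = 0 for all i): FAILS

Verdict: the first failing condition is complementary_slackness -> comp.

comp


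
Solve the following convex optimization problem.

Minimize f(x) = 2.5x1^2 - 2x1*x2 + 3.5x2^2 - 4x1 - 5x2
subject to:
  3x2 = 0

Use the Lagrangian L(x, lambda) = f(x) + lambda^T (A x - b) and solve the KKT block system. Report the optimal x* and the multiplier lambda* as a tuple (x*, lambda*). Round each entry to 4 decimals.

Form the Lagrangian:
  L(x, lambda) = (1/2) x^T Q x + c^T x + lambda^T (A x - b)
Stationarity (grad_x L = 0): Q x + c + A^T lambda = 0.
Primal feasibility: A x = b.

This gives the KKT block system:
  [ Q   A^T ] [ x     ]   [-c ]
  [ A    0  ] [ lambda ] = [ b ]

Solving the linear system:
  x*      = (0.8, 0)
  lambda* = (2.2)
  f(x*)   = -1.6

x* = (0.8, 0), lambda* = (2.2)


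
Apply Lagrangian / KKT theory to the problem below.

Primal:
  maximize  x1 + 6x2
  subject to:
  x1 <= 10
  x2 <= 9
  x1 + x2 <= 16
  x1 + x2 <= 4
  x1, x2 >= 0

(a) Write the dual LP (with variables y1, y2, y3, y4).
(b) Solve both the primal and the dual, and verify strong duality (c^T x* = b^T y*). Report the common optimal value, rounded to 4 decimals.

The standard primal-dual pair for 'max c^T x s.t. A x <= b, x >= 0' is:
  Dual:  min b^T y  s.t.  A^T y >= c,  y >= 0.

So the dual LP is:
  minimize  10y1 + 9y2 + 16y3 + 4y4
  subject to:
    y1 + y3 + y4 >= 1
    y2 + y3 + y4 >= 6
    y1, y2, y3, y4 >= 0

Solving the primal: x* = (0, 4).
  primal value c^T x* = 24.
Solving the dual: y* = (0, 0, 0, 6).
  dual value b^T y* = 24.
Strong duality: c^T x* = b^T y*. Confirmed.

24


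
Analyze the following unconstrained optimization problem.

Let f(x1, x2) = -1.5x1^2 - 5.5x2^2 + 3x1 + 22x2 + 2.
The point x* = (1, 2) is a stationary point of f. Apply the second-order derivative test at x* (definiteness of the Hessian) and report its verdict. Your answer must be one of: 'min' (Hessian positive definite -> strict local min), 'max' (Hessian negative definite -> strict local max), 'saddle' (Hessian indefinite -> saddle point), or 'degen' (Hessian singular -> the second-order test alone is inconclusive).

Compute the Hessian H = grad^2 f:
  H = [[-3, 0], [0, -11]]
Verify stationarity: grad f(x*) = H x* + g = (0, 0).
Eigenvalues of H: -11, -3.
Both eigenvalues < 0, so H is negative definite -> x* is a strict local max.

max


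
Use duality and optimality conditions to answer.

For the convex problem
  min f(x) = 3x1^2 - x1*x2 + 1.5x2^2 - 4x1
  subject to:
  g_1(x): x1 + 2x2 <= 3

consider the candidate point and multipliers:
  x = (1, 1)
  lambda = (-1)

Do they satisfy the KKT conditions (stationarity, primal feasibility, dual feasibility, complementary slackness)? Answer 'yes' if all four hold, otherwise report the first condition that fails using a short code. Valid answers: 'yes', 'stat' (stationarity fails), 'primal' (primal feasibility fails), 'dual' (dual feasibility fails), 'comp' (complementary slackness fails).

Gradient of f: grad f(x) = Q x + c = (1, 2)
Constraint values g_i(x) = a_i^T x - b_i:
  g_1((1, 1)) = 0
Stationarity residual: grad f(x) + sum_i lambda_i a_i = (0, 0)
  -> stationarity OK
Primal feasibility (all g_i <= 0): OK
Dual feasibility (all lambda_i >= 0): FAILS
Complementary slackness (lambda_i * g_i(x) = 0 for all i): OK

Verdict: the first failing condition is dual_feasibility -> dual.

dual


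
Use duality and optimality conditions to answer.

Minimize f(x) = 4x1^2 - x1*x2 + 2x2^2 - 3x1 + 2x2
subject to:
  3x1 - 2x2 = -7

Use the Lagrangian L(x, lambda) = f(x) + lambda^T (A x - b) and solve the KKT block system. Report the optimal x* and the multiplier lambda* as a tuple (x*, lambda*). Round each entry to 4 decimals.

Form the Lagrangian:
  L(x, lambda) = (1/2) x^T Q x + c^T x + lambda^T (A x - b)
Stationarity (grad_x L = 0): Q x + c + A^T lambda = 0.
Primal feasibility: A x = b.

This gives the KKT block system:
  [ Q   A^T ] [ x     ]   [-c ]
  [ A    0  ] [ lambda ] = [ b ]

Solving the linear system:
  x*      = (-1.25, 1.625)
  lambda* = (4.875)
  f(x*)   = 20.5625

x* = (-1.25, 1.625), lambda* = (4.875)


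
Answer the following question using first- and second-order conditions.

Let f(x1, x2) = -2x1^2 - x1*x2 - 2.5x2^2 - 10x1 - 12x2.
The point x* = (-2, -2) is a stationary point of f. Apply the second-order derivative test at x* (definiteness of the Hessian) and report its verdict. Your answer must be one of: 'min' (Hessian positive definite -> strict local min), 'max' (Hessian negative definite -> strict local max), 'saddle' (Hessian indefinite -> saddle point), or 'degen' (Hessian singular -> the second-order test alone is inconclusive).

Compute the Hessian H = grad^2 f:
  H = [[-4, -1], [-1, -5]]
Verify stationarity: grad f(x*) = H x* + g = (0, 0).
Eigenvalues of H: -5.618, -3.382.
Both eigenvalues < 0, so H is negative definite -> x* is a strict local max.

max


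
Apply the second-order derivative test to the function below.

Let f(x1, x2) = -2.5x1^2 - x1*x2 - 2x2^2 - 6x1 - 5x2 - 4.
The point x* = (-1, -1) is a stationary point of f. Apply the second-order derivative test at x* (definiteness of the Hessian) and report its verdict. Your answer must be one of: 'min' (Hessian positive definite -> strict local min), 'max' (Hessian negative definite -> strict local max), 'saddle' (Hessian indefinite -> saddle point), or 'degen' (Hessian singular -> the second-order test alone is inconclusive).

Compute the Hessian H = grad^2 f:
  H = [[-5, -1], [-1, -4]]
Verify stationarity: grad f(x*) = H x* + g = (0, 0).
Eigenvalues of H: -5.618, -3.382.
Both eigenvalues < 0, so H is negative definite -> x* is a strict local max.

max


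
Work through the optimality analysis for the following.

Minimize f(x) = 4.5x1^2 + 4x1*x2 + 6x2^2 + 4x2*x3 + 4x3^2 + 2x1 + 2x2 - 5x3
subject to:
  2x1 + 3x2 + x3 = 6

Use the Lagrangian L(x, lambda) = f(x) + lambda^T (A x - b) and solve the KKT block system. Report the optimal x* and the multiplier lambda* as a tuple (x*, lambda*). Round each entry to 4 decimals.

Form the Lagrangian:
  L(x, lambda) = (1/2) x^T Q x + c^T x + lambda^T (A x - b)
Stationarity (grad_x L = 0): Q x + c + A^T lambda = 0.
Primal feasibility: A x = b.

This gives the KKT block system:
  [ Q   A^T ] [ x     ]   [-c ]
  [ A    0  ] [ lambda ] = [ b ]

Solving the linear system:
  x*      = (0.9695, 1.0057, 1.0439)
  lambda* = (-7.374)
  f(x*)   = 21.4876

x* = (0.9695, 1.0057, 1.0439), lambda* = (-7.374)


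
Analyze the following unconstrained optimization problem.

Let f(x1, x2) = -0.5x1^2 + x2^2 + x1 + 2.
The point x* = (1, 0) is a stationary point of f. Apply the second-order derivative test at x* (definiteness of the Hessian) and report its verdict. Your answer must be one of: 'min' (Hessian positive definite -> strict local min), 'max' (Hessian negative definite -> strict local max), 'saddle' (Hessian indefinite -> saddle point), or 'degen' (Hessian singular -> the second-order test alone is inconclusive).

Compute the Hessian H = grad^2 f:
  H = [[-1, 0], [0, 2]]
Verify stationarity: grad f(x*) = H x* + g = (0, 0).
Eigenvalues of H: -1, 2.
Eigenvalues have mixed signs, so H is indefinite -> x* is a saddle point.

saddle


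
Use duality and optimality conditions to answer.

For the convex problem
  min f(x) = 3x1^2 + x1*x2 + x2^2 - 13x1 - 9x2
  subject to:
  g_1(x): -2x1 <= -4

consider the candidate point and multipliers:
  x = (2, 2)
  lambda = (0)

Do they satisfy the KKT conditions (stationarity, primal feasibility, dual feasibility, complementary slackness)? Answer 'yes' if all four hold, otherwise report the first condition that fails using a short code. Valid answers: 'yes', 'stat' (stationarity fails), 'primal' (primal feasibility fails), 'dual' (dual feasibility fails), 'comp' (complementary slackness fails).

Gradient of f: grad f(x) = Q x + c = (1, -3)
Constraint values g_i(x) = a_i^T x - b_i:
  g_1((2, 2)) = 0
Stationarity residual: grad f(x) + sum_i lambda_i a_i = (1, -3)
  -> stationarity FAILS
Primal feasibility (all g_i <= 0): OK
Dual feasibility (all lambda_i >= 0): OK
Complementary slackness (lambda_i * g_i(x) = 0 for all i): OK

Verdict: the first failing condition is stationarity -> stat.

stat


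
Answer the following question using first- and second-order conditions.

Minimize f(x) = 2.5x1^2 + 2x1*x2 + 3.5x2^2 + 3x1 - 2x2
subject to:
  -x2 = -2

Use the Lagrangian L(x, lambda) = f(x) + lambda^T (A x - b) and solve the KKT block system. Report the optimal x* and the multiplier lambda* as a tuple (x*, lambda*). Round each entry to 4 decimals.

Form the Lagrangian:
  L(x, lambda) = (1/2) x^T Q x + c^T x + lambda^T (A x - b)
Stationarity (grad_x L = 0): Q x + c + A^T lambda = 0.
Primal feasibility: A x = b.

This gives the KKT block system:
  [ Q   A^T ] [ x     ]   [-c ]
  [ A    0  ] [ lambda ] = [ b ]

Solving the linear system:
  x*      = (-1.4, 2)
  lambda* = (9.2)
  f(x*)   = 5.1

x* = (-1.4, 2), lambda* = (9.2)


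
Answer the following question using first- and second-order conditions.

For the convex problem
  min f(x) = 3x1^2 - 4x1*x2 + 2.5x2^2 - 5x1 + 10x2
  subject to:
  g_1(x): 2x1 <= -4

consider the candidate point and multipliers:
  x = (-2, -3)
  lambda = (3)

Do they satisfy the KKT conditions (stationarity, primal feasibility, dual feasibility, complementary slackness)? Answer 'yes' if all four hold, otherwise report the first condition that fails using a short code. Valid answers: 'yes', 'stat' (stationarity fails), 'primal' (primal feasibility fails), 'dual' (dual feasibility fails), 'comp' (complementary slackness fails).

Gradient of f: grad f(x) = Q x + c = (-5, 3)
Constraint values g_i(x) = a_i^T x - b_i:
  g_1((-2, -3)) = 0
Stationarity residual: grad f(x) + sum_i lambda_i a_i = (1, 3)
  -> stationarity FAILS
Primal feasibility (all g_i <= 0): OK
Dual feasibility (all lambda_i >= 0): OK
Complementary slackness (lambda_i * g_i(x) = 0 for all i): OK

Verdict: the first failing condition is stationarity -> stat.

stat


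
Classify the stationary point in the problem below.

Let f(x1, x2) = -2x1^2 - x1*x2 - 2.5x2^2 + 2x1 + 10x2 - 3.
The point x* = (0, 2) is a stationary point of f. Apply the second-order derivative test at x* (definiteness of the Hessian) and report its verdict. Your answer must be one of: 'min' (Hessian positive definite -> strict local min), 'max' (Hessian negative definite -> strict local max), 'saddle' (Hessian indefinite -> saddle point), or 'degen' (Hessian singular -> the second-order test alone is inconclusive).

Compute the Hessian H = grad^2 f:
  H = [[-4, -1], [-1, -5]]
Verify stationarity: grad f(x*) = H x* + g = (0, 0).
Eigenvalues of H: -5.618, -3.382.
Both eigenvalues < 0, so H is negative definite -> x* is a strict local max.

max


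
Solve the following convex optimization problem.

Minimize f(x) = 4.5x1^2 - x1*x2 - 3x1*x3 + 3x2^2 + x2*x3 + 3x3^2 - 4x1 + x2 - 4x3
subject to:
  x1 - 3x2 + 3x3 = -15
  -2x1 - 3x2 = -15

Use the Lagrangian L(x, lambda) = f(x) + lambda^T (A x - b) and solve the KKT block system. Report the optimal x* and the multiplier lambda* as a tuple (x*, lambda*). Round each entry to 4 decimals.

Form the Lagrangian:
  L(x, lambda) = (1/2) x^T Q x + c^T x + lambda^T (A x - b)
Stationarity (grad_x L = 0): Q x + c + A^T lambda = 0.
Primal feasibility: A x = b.

This gives the KKT block system:
  [ Q   A^T ] [ x     ]   [-c ]
  [ A    0  ] [ lambda ] = [ b ]

Solving the linear system:
  x*      = (1.1646, 4.2236, -1.1646)
  lambda* = (3.4191, 4.5851)
  f(x*)   = 62.1435

x* = (1.1646, 4.2236, -1.1646), lambda* = (3.4191, 4.5851)


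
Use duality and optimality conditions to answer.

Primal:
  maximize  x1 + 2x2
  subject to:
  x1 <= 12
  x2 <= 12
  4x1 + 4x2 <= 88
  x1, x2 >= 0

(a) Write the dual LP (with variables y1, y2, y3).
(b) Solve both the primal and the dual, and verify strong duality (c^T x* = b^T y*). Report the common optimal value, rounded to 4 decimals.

The standard primal-dual pair for 'max c^T x s.t. A x <= b, x >= 0' is:
  Dual:  min b^T y  s.t.  A^T y >= c,  y >= 0.

So the dual LP is:
  minimize  12y1 + 12y2 + 88y3
  subject to:
    y1 + 4y3 >= 1
    y2 + 4y3 >= 2
    y1, y2, y3 >= 0

Solving the primal: x* = (10, 12).
  primal value c^T x* = 34.
Solving the dual: y* = (0, 1, 0.25).
  dual value b^T y* = 34.
Strong duality: c^T x* = b^T y*. Confirmed.

34


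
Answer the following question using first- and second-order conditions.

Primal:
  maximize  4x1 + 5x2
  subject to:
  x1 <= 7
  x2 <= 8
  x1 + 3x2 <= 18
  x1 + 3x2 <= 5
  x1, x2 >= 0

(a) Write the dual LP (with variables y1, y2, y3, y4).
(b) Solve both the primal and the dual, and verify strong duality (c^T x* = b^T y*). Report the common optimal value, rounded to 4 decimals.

The standard primal-dual pair for 'max c^T x s.t. A x <= b, x >= 0' is:
  Dual:  min b^T y  s.t.  A^T y >= c,  y >= 0.

So the dual LP is:
  minimize  7y1 + 8y2 + 18y3 + 5y4
  subject to:
    y1 + y3 + y4 >= 4
    y2 + 3y3 + 3y4 >= 5
    y1, y2, y3, y4 >= 0

Solving the primal: x* = (5, 0).
  primal value c^T x* = 20.
Solving the dual: y* = (0, 0, 0, 4).
  dual value b^T y* = 20.
Strong duality: c^T x* = b^T y*. Confirmed.

20


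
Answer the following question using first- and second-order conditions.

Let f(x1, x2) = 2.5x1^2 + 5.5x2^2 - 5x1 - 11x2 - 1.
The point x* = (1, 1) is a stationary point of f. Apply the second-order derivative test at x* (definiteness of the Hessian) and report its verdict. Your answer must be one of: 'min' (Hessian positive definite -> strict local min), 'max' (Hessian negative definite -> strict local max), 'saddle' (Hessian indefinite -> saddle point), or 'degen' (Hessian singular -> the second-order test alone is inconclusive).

Compute the Hessian H = grad^2 f:
  H = [[5, 0], [0, 11]]
Verify stationarity: grad f(x*) = H x* + g = (0, 0).
Eigenvalues of H: 5, 11.
Both eigenvalues > 0, so H is positive definite -> x* is a strict local min.

min


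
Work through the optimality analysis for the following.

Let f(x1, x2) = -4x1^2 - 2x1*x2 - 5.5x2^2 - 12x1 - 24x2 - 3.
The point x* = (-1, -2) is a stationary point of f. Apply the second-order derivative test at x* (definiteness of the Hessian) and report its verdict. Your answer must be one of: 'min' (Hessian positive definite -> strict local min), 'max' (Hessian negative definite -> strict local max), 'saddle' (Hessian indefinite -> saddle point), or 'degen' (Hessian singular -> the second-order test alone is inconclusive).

Compute the Hessian H = grad^2 f:
  H = [[-8, -2], [-2, -11]]
Verify stationarity: grad f(x*) = H x* + g = (0, 0).
Eigenvalues of H: -12, -7.
Both eigenvalues < 0, so H is negative definite -> x* is a strict local max.

max


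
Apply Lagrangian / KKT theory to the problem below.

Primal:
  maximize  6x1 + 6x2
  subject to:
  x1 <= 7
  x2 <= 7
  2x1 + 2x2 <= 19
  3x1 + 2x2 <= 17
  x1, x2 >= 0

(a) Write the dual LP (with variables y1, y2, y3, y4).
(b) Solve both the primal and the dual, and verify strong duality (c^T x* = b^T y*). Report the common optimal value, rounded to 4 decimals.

The standard primal-dual pair for 'max c^T x s.t. A x <= b, x >= 0' is:
  Dual:  min b^T y  s.t.  A^T y >= c,  y >= 0.

So the dual LP is:
  minimize  7y1 + 7y2 + 19y3 + 17y4
  subject to:
    y1 + 2y3 + 3y4 >= 6
    y2 + 2y3 + 2y4 >= 6
    y1, y2, y3, y4 >= 0

Solving the primal: x* = (1, 7).
  primal value c^T x* = 48.
Solving the dual: y* = (0, 2, 0, 2).
  dual value b^T y* = 48.
Strong duality: c^T x* = b^T y*. Confirmed.

48


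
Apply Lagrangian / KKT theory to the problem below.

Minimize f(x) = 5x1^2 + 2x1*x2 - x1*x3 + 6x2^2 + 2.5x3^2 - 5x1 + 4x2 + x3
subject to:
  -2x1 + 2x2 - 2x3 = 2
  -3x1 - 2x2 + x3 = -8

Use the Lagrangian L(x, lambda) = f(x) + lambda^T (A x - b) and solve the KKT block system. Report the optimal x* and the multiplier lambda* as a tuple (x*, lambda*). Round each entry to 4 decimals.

Form the Lagrangian:
  L(x, lambda) = (1/2) x^T Q x + c^T x + lambda^T (A x - b)
Stationarity (grad_x L = 0): Q x + c + A^T lambda = 0.
Primal feasibility: A x = b.

This gives the KKT block system:
  [ Q   A^T ] [ x     ]   [-c ]
  [ A    0  ] [ lambda ] = [ b ]

Solving the linear system:
  x*      = (1.5701, 0.7196, -1.8505)
  lambda* = (-1.9346, 5.9533)
  f(x*)   = 22.3364

x* = (1.5701, 0.7196, -1.8505), lambda* = (-1.9346, 5.9533)


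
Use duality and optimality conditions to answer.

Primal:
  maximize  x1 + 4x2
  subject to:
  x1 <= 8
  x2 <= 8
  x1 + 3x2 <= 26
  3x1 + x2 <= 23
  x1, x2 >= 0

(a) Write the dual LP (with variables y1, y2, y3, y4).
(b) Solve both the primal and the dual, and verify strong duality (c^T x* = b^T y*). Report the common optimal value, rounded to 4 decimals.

The standard primal-dual pair for 'max c^T x s.t. A x <= b, x >= 0' is:
  Dual:  min b^T y  s.t.  A^T y >= c,  y >= 0.

So the dual LP is:
  minimize  8y1 + 8y2 + 26y3 + 23y4
  subject to:
    y1 + y3 + 3y4 >= 1
    y2 + 3y3 + y4 >= 4
    y1, y2, y3, y4 >= 0

Solving the primal: x* = (2, 8).
  primal value c^T x* = 34.
Solving the dual: y* = (0, 1, 1, 0).
  dual value b^T y* = 34.
Strong duality: c^T x* = b^T y*. Confirmed.

34


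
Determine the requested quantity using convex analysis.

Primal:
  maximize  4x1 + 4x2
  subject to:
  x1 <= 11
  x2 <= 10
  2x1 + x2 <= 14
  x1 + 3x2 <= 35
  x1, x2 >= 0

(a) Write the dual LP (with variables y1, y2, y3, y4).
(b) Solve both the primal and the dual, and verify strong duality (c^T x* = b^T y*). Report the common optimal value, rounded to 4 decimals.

The standard primal-dual pair for 'max c^T x s.t. A x <= b, x >= 0' is:
  Dual:  min b^T y  s.t.  A^T y >= c,  y >= 0.

So the dual LP is:
  minimize  11y1 + 10y2 + 14y3 + 35y4
  subject to:
    y1 + 2y3 + y4 >= 4
    y2 + y3 + 3y4 >= 4
    y1, y2, y3, y4 >= 0

Solving the primal: x* = (2, 10).
  primal value c^T x* = 48.
Solving the dual: y* = (0, 2, 2, 0).
  dual value b^T y* = 48.
Strong duality: c^T x* = b^T y*. Confirmed.

48


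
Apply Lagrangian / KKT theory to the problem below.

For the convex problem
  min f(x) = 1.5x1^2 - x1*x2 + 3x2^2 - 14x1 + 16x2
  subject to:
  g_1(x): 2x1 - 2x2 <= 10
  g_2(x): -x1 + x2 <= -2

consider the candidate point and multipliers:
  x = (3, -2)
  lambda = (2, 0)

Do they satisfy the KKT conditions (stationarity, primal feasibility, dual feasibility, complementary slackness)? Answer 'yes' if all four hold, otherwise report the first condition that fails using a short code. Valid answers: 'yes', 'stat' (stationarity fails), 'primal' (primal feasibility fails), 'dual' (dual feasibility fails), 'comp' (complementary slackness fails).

Gradient of f: grad f(x) = Q x + c = (-3, 1)
Constraint values g_i(x) = a_i^T x - b_i:
  g_1((3, -2)) = 0
  g_2((3, -2)) = -3
Stationarity residual: grad f(x) + sum_i lambda_i a_i = (1, -3)
  -> stationarity FAILS
Primal feasibility (all g_i <= 0): OK
Dual feasibility (all lambda_i >= 0): OK
Complementary slackness (lambda_i * g_i(x) = 0 for all i): OK

Verdict: the first failing condition is stationarity -> stat.

stat


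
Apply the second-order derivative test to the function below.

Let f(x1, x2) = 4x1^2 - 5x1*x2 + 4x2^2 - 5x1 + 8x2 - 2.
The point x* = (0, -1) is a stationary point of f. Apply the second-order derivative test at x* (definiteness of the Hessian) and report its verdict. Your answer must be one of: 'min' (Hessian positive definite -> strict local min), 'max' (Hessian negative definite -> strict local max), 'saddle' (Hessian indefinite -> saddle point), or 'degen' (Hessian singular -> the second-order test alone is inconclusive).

Compute the Hessian H = grad^2 f:
  H = [[8, -5], [-5, 8]]
Verify stationarity: grad f(x*) = H x* + g = (0, 0).
Eigenvalues of H: 3, 13.
Both eigenvalues > 0, so H is positive definite -> x* is a strict local min.

min


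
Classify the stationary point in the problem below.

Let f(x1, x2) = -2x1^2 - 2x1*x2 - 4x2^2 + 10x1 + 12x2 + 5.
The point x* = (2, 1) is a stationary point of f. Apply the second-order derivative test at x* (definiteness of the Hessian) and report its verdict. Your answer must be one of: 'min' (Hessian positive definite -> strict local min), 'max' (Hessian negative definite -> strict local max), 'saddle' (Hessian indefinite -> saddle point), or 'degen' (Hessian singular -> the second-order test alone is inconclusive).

Compute the Hessian H = grad^2 f:
  H = [[-4, -2], [-2, -8]]
Verify stationarity: grad f(x*) = H x* + g = (0, 0).
Eigenvalues of H: -8.8284, -3.1716.
Both eigenvalues < 0, so H is negative definite -> x* is a strict local max.

max


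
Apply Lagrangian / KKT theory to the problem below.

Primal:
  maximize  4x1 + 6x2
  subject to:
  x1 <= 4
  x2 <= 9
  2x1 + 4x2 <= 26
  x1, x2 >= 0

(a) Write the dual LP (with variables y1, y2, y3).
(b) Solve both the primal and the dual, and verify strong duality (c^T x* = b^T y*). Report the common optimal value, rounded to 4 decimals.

The standard primal-dual pair for 'max c^T x s.t. A x <= b, x >= 0' is:
  Dual:  min b^T y  s.t.  A^T y >= c,  y >= 0.

So the dual LP is:
  minimize  4y1 + 9y2 + 26y3
  subject to:
    y1 + 2y3 >= 4
    y2 + 4y3 >= 6
    y1, y2, y3 >= 0

Solving the primal: x* = (4, 4.5).
  primal value c^T x* = 43.
Solving the dual: y* = (1, 0, 1.5).
  dual value b^T y* = 43.
Strong duality: c^T x* = b^T y*. Confirmed.

43


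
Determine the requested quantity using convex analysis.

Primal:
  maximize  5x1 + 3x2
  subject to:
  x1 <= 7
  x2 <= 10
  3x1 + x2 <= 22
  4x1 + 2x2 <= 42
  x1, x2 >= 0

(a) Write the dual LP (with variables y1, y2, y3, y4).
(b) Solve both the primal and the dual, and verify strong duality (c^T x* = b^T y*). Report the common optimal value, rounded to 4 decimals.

The standard primal-dual pair for 'max c^T x s.t. A x <= b, x >= 0' is:
  Dual:  min b^T y  s.t.  A^T y >= c,  y >= 0.

So the dual LP is:
  minimize  7y1 + 10y2 + 22y3 + 42y4
  subject to:
    y1 + 3y3 + 4y4 >= 5
    y2 + y3 + 2y4 >= 3
    y1, y2, y3, y4 >= 0

Solving the primal: x* = (4, 10).
  primal value c^T x* = 50.
Solving the dual: y* = (0, 1.3333, 1.6667, 0).
  dual value b^T y* = 50.
Strong duality: c^T x* = b^T y*. Confirmed.

50


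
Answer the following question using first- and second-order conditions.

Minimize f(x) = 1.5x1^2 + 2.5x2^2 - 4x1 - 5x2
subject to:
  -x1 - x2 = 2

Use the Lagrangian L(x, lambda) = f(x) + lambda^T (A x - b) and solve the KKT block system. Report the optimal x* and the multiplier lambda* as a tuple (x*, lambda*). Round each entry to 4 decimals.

Form the Lagrangian:
  L(x, lambda) = (1/2) x^T Q x + c^T x + lambda^T (A x - b)
Stationarity (grad_x L = 0): Q x + c + A^T lambda = 0.
Primal feasibility: A x = b.

This gives the KKT block system:
  [ Q   A^T ] [ x     ]   [-c ]
  [ A    0  ] [ lambda ] = [ b ]

Solving the linear system:
  x*      = (-1.375, -0.625)
  lambda* = (-8.125)
  f(x*)   = 12.4375

x* = (-1.375, -0.625), lambda* = (-8.125)
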